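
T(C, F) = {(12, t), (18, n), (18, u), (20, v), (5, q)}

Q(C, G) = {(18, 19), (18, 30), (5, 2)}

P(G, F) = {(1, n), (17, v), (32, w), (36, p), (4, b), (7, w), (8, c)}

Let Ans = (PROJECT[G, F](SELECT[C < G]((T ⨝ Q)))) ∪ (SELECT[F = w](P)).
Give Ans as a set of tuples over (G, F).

{(19, n), (19, u), (30, n), (30, u), (32, w), (7, w)}

T ⋈ Q (natural join on C): {(18, n, 19), (18, n, 30), (18, u, 19), (18, u, 30), (5, q, 2)}
Filtering on C < G leaves {(18, n, 19), (18, n, 30), (18, u, 19), (18, u, 30)}.
π[G, F]: project onto (G, F) → {(19, n), (19, u), (30, n), (30, u)}
Filtering on F = w leaves {(32, w), (7, w)}.
Taking the union: {(19, n), (19, u), (30, n), (30, u), (32, w), (7, w)}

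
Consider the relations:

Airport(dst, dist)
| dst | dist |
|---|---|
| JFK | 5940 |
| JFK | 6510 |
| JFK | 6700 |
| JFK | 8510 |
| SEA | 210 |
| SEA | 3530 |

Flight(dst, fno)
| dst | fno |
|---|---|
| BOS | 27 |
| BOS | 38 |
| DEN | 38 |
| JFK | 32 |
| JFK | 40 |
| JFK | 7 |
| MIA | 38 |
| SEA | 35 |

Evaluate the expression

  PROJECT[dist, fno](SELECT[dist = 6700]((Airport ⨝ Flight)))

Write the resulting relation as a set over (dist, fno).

Natural join on dst: {(JFK, 5940, 32), (JFK, 5940, 40), (JFK, 5940, 7), (JFK, 6510, 32), (JFK, 6510, 40), (JFK, 6510, 7), (JFK, 6700, 32), (JFK, 6700, 40), (JFK, 6700, 7), (JFK, 8510, 32), (JFK, 8510, 40), (JFK, 8510, 7), (SEA, 210, 35), (SEA, 3530, 35)}
Selection dist = 6700: {(JFK, 6700, 32), (JFK, 6700, 40), (JFK, 6700, 7)}
π_{dist, fno} gives {(6700, 32), (6700, 40), (6700, 7)}.

{(6700, 32), (6700, 40), (6700, 7)}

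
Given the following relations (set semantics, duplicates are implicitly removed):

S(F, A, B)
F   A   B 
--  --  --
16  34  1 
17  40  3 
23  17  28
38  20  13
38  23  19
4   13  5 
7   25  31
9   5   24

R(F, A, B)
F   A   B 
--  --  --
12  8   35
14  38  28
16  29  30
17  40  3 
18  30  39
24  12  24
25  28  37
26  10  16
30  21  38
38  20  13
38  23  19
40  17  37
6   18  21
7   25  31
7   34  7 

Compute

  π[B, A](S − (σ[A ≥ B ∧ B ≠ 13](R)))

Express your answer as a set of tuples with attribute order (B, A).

{(1, 34), (13, 20), (24, 5), (28, 17), (31, 25), (5, 13)}

Selection A ≥ B ∧ B ≠ 13: {(14, 38, 28), (17, 40, 3), (38, 23, 19), (7, 34, 7)}
Taking the difference: {(16, 34, 1), (23, 17, 28), (38, 20, 13), (4, 13, 5), (7, 25, 31), (9, 5, 24)}
Projecting to B, A: {(1, 34), (13, 20), (24, 5), (28, 17), (31, 25), (5, 13)}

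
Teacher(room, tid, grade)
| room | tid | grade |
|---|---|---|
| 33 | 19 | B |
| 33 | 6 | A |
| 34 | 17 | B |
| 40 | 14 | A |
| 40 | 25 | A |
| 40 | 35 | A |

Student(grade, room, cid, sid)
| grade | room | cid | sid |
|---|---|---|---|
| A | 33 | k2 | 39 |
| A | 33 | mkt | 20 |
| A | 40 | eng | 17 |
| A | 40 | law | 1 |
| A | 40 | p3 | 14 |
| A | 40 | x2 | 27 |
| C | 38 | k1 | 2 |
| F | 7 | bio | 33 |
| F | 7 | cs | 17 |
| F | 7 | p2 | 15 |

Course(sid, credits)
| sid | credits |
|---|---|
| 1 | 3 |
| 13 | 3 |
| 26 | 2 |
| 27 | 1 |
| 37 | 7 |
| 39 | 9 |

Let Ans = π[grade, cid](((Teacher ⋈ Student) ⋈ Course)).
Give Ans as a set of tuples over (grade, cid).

Joining Teacher and Student on room, grade yields {(33, 6, A, k2, 39), (33, 6, A, mkt, 20), (40, 14, A, eng, 17), (40, 14, A, law, 1), (40, 14, A, p3, 14), (40, 14, A, x2, 27), (40, 25, A, eng, 17), (40, 25, A, law, 1), (40, 25, A, p3, 14), (40, 25, A, x2, 27), (40, 35, A, eng, 17), (40, 35, A, law, 1), (40, 35, A, p3, 14), (40, 35, A, x2, 27)}.
Joining (Teacher ⋈ Student) and Course on sid yields {(33, 6, A, k2, 39, 9), (40, 14, A, law, 1, 3), (40, 14, A, x2, 27, 1), (40, 25, A, law, 1, 3), (40, 25, A, x2, 27, 1), (40, 35, A, law, 1, 3), (40, 35, A, x2, 27, 1)}.
Keep only column(s) grade, cid (4 duplicate(s) eliminated): {(A, k2), (A, law), (A, x2)}

{(A, k2), (A, law), (A, x2)}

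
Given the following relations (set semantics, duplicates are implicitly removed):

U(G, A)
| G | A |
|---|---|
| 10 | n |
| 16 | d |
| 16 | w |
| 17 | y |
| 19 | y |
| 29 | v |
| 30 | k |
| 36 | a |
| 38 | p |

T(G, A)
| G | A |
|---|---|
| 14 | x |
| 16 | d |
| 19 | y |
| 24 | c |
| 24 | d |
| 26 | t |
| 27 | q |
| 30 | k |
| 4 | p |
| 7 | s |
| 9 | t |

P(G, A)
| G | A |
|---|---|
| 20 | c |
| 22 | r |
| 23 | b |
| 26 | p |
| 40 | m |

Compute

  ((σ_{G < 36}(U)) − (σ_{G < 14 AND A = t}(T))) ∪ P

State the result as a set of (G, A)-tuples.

Selection G < 36: {(10, n), (16, d), (16, w), (17, y), (19, y), (29, v), (30, k)}
Selection G < 14 AND A = t: {(9, t)}
Taking the difference: {(10, n), (16, d), (16, w), (17, y), (19, y), (29, v), (30, k)}
Taking the union: {(10, n), (16, d), (16, w), (17, y), (19, y), (20, c), (22, r), (23, b), (26, p), (29, v), (30, k), (40, m)}

{(10, n), (16, d), (16, w), (17, y), (19, y), (20, c), (22, r), (23, b), (26, p), (29, v), (30, k), (40, m)}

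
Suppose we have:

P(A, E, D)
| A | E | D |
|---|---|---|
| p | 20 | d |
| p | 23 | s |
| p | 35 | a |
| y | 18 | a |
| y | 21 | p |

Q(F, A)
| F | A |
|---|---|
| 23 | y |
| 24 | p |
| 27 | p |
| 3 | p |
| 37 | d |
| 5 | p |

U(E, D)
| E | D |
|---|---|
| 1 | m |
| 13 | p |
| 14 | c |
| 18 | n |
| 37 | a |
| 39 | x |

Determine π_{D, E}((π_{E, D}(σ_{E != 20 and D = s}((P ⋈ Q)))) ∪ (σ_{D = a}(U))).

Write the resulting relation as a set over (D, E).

P ⋈ Q (natural join on A): {(p, 20, d, 24), (p, 20, d, 27), (p, 20, d, 3), (p, 20, d, 5), (p, 23, s, 24), (p, 23, s, 27), (p, 23, s, 3), (p, 23, s, 5), (p, 35, a, 24), (p, 35, a, 27), (p, 35, a, 3), (p, 35, a, 5), (y, 18, a, 23), (y, 21, p, 23)}
Apply σ_{E != 20 and D = s}; surviving tuples: {(p, 23, s, 24), (p, 23, s, 27), (p, 23, s, 3), (p, 23, s, 5)}
π[E, D]: project onto (E, D) (3 duplicate(s) eliminated) → {(23, s)}
Apply σ_{D = a}; surviving tuples: {(37, a)}
Union: {(23, s)} with {(37, a)} → {(23, s), (37, a)}
π[D, E]: project onto (D, E) → {(a, 37), (s, 23)}

{(a, 37), (s, 23)}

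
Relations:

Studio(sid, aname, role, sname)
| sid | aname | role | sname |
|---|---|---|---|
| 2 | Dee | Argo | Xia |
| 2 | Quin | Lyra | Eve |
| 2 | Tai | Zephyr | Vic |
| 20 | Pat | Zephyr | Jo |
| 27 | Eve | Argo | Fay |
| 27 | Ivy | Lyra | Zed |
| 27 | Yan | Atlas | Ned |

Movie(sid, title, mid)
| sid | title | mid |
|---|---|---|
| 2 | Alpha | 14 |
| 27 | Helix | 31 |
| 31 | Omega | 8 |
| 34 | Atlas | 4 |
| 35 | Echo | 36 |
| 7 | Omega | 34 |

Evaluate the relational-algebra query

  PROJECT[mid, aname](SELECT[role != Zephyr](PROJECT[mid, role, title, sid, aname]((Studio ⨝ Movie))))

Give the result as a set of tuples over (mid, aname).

Joining Studio and Movie on sid yields {(2, Dee, Argo, Xia, Alpha, 14), (2, Quin, Lyra, Eve, Alpha, 14), (2, Tai, Zephyr, Vic, Alpha, 14), (27, Eve, Argo, Fay, Helix, 31), (27, Ivy, Lyra, Zed, Helix, 31), (27, Yan, Atlas, Ned, Helix, 31)}.
π_{mid, role, title, sid, aname} gives {(14, Argo, Alpha, 2, Dee), (14, Lyra, Alpha, 2, Quin), (14, Zephyr, Alpha, 2, Tai), (31, Argo, Helix, 27, Eve), (31, Atlas, Helix, 27, Yan), (31, Lyra, Helix, 27, Ivy)}.
σ[role != Zephyr]: keep tuples satisfying role != Zephyr → {(14, Argo, Alpha, 2, Dee), (14, Lyra, Alpha, 2, Quin), (31, Argo, Helix, 27, Eve), (31, Atlas, Helix, 27, Yan), (31, Lyra, Helix, 27, Ivy)}
π_{mid, aname} gives {(14, Dee), (14, Quin), (31, Eve), (31, Ivy), (31, Yan)}.

{(14, Dee), (14, Quin), (31, Eve), (31, Ivy), (31, Yan)}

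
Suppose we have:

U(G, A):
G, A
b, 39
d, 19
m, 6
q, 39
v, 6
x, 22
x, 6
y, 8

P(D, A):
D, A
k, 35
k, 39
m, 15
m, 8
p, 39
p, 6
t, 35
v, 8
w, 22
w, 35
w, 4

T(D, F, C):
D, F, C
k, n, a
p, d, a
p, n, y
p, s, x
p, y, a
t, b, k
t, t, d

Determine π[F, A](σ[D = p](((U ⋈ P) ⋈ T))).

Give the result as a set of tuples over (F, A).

Joining U and P on A yields {(b, 39, k), (b, 39, p), (m, 6, p), (q, 39, k), (q, 39, p), (v, 6, p), (x, 22, w), (x, 6, p), (y, 8, m), (y, 8, v)}.
Joining (U ⋈ P) and T on D yields {(b, 39, k, n, a), (b, 39, p, d, a), (b, 39, p, n, y), (b, 39, p, s, x), (b, 39, p, y, a), (m, 6, p, d, a), (m, 6, p, n, y), (m, 6, p, s, x), (m, 6, p, y, a), (q, 39, k, n, a), (q, 39, p, d, a), (q, 39, p, n, y), (q, 39, p, s, x), (q, 39, p, y, a), (v, 6, p, d, a), (v, 6, p, n, y), (v, 6, p, s, x), (v, 6, p, y, a), (x, 6, p, d, a), (x, 6, p, n, y), (x, 6, p, s, x), (x, 6, p, y, a)}.
Selection D = p: {(b, 39, p, d, a), (b, 39, p, n, y), (b, 39, p, s, x), (b, 39, p, y, a), (m, 6, p, d, a), (m, 6, p, n, y), (m, 6, p, s, x), (m, 6, p, y, a), (q, 39, p, d, a), (q, 39, p, n, y), (q, 39, p, s, x), (q, 39, p, y, a), (v, 6, p, d, a), (v, 6, p, n, y), (v, 6, p, s, x), (v, 6, p, y, a), (x, 6, p, d, a), (x, 6, p, n, y), (x, 6, p, s, x), (x, 6, p, y, a)}
Projecting to F, A (12 duplicate(s) eliminated): {(d, 39), (d, 6), (n, 39), (n, 6), (s, 39), (s, 6), (y, 39), (y, 6)}

{(d, 39), (d, 6), (n, 39), (n, 6), (s, 39), (s, 6), (y, 39), (y, 6)}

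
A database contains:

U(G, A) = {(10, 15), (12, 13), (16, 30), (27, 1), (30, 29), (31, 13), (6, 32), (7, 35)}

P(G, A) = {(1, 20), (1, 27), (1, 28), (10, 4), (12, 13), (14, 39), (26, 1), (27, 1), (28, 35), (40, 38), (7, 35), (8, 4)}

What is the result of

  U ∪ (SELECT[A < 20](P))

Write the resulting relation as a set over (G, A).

Selection A < 20: {(10, 4), (12, 13), (26, 1), (27, 1), (8, 4)}
Taking the union: {(10, 15), (10, 4), (12, 13), (16, 30), (26, 1), (27, 1), (30, 29), (31, 13), (6, 32), (7, 35), (8, 4)}

{(10, 15), (10, 4), (12, 13), (16, 30), (26, 1), (27, 1), (30, 29), (31, 13), (6, 32), (7, 35), (8, 4)}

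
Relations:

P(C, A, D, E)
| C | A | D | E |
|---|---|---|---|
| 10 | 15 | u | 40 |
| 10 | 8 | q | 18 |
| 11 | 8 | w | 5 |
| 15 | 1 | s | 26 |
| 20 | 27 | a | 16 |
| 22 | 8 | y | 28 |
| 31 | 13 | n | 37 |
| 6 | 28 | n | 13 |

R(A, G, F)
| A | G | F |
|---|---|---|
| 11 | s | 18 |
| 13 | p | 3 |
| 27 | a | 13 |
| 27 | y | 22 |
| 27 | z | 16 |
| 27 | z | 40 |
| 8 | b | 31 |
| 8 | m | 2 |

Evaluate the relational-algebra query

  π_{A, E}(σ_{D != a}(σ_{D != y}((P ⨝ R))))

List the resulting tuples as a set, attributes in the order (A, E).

{(13, 37), (8, 18), (8, 5)}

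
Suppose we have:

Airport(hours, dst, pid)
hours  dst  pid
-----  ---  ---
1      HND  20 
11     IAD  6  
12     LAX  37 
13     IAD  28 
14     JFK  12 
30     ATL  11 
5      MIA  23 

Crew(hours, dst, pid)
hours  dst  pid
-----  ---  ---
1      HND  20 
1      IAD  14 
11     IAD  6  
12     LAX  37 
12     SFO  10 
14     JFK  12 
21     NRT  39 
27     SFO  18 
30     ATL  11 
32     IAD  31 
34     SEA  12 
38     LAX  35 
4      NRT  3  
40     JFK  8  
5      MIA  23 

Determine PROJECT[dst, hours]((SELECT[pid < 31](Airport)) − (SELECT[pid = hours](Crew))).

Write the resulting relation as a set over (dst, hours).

{(ATL, 30), (HND, 1), (IAD, 11), (IAD, 13), (JFK, 14), (MIA, 5)}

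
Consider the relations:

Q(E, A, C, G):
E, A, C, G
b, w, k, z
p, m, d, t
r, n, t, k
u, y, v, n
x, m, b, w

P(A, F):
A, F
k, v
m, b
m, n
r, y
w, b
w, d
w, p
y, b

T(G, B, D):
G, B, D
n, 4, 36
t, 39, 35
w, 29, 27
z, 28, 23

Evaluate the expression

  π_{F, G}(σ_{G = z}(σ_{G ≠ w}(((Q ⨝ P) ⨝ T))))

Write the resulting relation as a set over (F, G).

{(b, z), (d, z), (p, z)}

Natural join on A: {(b, w, k, z, b), (b, w, k, z, d), (b, w, k, z, p), (p, m, d, t, b), (p, m, d, t, n), (u, y, v, n, b), (x, m, b, w, b), (x, m, b, w, n)}
Natural join on G: {(b, w, k, z, b, 28, 23), (b, w, k, z, d, 28, 23), (b, w, k, z, p, 28, 23), (p, m, d, t, b, 39, 35), (p, m, d, t, n, 39, 35), (u, y, v, n, b, 4, 36), (x, m, b, w, b, 29, 27), (x, m, b, w, n, 29, 27)}
Apply σ_{G ≠ w}; surviving tuples: {(b, w, k, z, b, 28, 23), (b, w, k, z, d, 28, 23), (b, w, k, z, p, 28, 23), (p, m, d, t, b, 39, 35), (p, m, d, t, n, 39, 35), (u, y, v, n, b, 4, 36)}
Apply σ_{G = z}; surviving tuples: {(b, w, k, z, b, 28, 23), (b, w, k, z, d, 28, 23), (b, w, k, z, p, 28, 23)}
Projecting to F, G: {(b, z), (d, z), (p, z)}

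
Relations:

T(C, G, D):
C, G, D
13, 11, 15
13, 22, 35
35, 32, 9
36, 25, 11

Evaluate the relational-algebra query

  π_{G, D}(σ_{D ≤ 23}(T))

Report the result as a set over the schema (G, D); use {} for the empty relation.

Apply σ_{D ≤ 23}; surviving tuples: {(13, 11, 15), (35, 32, 9), (36, 25, 11)}
Keep only column(s) G, D: {(11, 15), (25, 11), (32, 9)}

{(11, 15), (25, 11), (32, 9)}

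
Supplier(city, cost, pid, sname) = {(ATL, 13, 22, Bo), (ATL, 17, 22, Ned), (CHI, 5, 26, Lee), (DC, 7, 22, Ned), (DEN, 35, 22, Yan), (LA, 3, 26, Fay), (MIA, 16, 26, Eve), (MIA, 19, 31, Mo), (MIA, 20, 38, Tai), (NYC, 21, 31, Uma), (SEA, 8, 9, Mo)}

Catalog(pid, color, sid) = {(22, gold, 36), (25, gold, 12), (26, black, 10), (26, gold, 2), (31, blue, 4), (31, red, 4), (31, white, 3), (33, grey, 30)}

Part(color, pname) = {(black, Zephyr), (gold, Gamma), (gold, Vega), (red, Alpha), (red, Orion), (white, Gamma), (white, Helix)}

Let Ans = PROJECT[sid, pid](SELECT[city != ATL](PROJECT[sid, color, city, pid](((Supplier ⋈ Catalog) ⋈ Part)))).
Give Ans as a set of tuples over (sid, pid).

{(10, 26), (2, 26), (3, 31), (36, 22), (4, 31)}

Supplier ⋈ Catalog (natural join on pid): {(ATL, 13, 22, Bo, gold, 36), (ATL, 17, 22, Ned, gold, 36), (CHI, 5, 26, Lee, black, 10), (CHI, 5, 26, Lee, gold, 2), (DC, 7, 22, Ned, gold, 36), (DEN, 35, 22, Yan, gold, 36), (LA, 3, 26, Fay, black, 10), (LA, 3, 26, Fay, gold, 2), (MIA, 16, 26, Eve, black, 10), (MIA, 16, 26, Eve, gold, 2), (MIA, 19, 31, Mo, blue, 4), (MIA, 19, 31, Mo, red, 4), (MIA, 19, 31, Mo, white, 3), (NYC, 21, 31, Uma, blue, 4), (NYC, 21, 31, Uma, red, 4), (NYC, 21, 31, Uma, white, 3)}
(Supplier ⋈ Catalog) ⋈ Part (natural join on color): {(ATL, 13, 22, Bo, gold, 36, Gamma), (ATL, 13, 22, Bo, gold, 36, Vega), (ATL, 17, 22, Ned, gold, 36, Gamma), (ATL, 17, 22, Ned, gold, 36, Vega), (CHI, 5, 26, Lee, black, 10, Zephyr), (CHI, 5, 26, Lee, gold, 2, Gamma), (CHI, 5, 26, Lee, gold, 2, Vega), (DC, 7, 22, Ned, gold, 36, Gamma), (DC, 7, 22, Ned, gold, 36, Vega), (DEN, 35, 22, Yan, gold, 36, Gamma), (DEN, 35, 22, Yan, gold, 36, Vega), (LA, 3, 26, Fay, black, 10, Zephyr), (LA, 3, 26, Fay, gold, 2, Gamma), (LA, 3, 26, Fay, gold, 2, Vega), (MIA, 16, 26, Eve, black, 10, Zephyr), (MIA, 16, 26, Eve, gold, 2, Gamma), (MIA, 16, 26, Eve, gold, 2, Vega), (MIA, 19, 31, Mo, red, 4, Alpha), (MIA, 19, 31, Mo, red, 4, Orion), (MIA, 19, 31, Mo, white, 3, Gamma), (MIA, 19, 31, Mo, white, 3, Helix), (NYC, 21, 31, Uma, red, 4, Alpha), (NYC, 21, 31, Uma, red, 4, Orion), (NYC, 21, 31, Uma, white, 3, Gamma), (NYC, 21, 31, Uma, white, 3, Helix)}
π[sid, color, city, pid]: project onto (sid, color, city, pid) (12 duplicate(s) eliminated) → {(10, black, CHI, 26), (10, black, LA, 26), (10, black, MIA, 26), (2, gold, CHI, 26), (2, gold, LA, 26), (2, gold, MIA, 26), (3, white, MIA, 31), (3, white, NYC, 31), (36, gold, ATL, 22), (36, gold, DC, 22), (36, gold, DEN, 22), (4, red, MIA, 31), (4, red, NYC, 31)}
Apply σ_{city != ATL}; surviving tuples: {(10, black, CHI, 26), (10, black, LA, 26), (10, black, MIA, 26), (2, gold, CHI, 26), (2, gold, LA, 26), (2, gold, MIA, 26), (3, white, MIA, 31), (3, white, NYC, 31), (36, gold, DC, 22), (36, gold, DEN, 22), (4, red, MIA, 31), (4, red, NYC, 31)}
π[sid, pid]: project onto (sid, pid) (7 duplicate(s) eliminated) → {(10, 26), (2, 26), (3, 31), (36, 22), (4, 31)}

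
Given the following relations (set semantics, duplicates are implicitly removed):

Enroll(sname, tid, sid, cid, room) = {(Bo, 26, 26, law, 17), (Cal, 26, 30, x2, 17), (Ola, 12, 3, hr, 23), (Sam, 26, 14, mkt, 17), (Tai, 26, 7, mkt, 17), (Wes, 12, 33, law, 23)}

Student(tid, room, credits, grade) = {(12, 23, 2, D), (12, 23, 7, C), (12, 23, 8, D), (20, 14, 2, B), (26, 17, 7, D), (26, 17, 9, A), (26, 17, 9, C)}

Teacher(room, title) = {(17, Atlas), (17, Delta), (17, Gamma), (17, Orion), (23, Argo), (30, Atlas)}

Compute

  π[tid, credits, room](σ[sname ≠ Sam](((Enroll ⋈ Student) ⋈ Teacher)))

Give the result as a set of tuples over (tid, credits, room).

{(12, 2, 23), (12, 7, 23), (12, 8, 23), (26, 7, 17), (26, 9, 17)}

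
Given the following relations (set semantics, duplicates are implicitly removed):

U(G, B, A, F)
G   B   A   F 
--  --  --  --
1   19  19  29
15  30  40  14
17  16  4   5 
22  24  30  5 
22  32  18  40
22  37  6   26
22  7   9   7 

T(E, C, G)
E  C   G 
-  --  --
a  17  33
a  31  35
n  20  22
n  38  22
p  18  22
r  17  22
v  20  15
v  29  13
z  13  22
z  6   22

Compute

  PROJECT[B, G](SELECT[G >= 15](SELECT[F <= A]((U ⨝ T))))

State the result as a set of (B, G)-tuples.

Joining U and T on G yields {(15, 30, 40, 14, v, 20), (22, 24, 30, 5, n, 20), (22, 24, 30, 5, n, 38), (22, 24, 30, 5, p, 18), (22, 24, 30, 5, r, 17), (22, 24, 30, 5, z, 13), (22, 24, 30, 5, z, 6), (22, 32, 18, 40, n, 20), (22, 32, 18, 40, n, 38), (22, 32, 18, 40, p, 18), (22, 32, 18, 40, r, 17), (22, 32, 18, 40, z, 13), (22, 32, 18, 40, z, 6), (22, 37, 6, 26, n, 20), (22, 37, 6, 26, n, 38), (22, 37, 6, 26, p, 18), (22, 37, 6, 26, r, 17), (22, 37, 6, 26, z, 13), (22, 37, 6, 26, z, 6), (22, 7, 9, 7, n, 20), (22, 7, 9, 7, n, 38), (22, 7, 9, 7, p, 18), (22, 7, 9, 7, r, 17), (22, 7, 9, 7, z, 13), (22, 7, 9, 7, z, 6)}.
Filtering on F <= A leaves {(15, 30, 40, 14, v, 20), (22, 24, 30, 5, n, 20), (22, 24, 30, 5, n, 38), (22, 24, 30, 5, p, 18), (22, 24, 30, 5, r, 17), (22, 24, 30, 5, z, 13), (22, 24, 30, 5, z, 6), (22, 7, 9, 7, n, 20), (22, 7, 9, 7, n, 38), (22, 7, 9, 7, p, 18), (22, 7, 9, 7, r, 17), (22, 7, 9, 7, z, 13), (22, 7, 9, 7, z, 6)}.
Filtering on G >= 15 leaves {(15, 30, 40, 14, v, 20), (22, 24, 30, 5, n, 20), (22, 24, 30, 5, n, 38), (22, 24, 30, 5, p, 18), (22, 24, 30, 5, r, 17), (22, 24, 30, 5, z, 13), (22, 24, 30, 5, z, 6), (22, 7, 9, 7, n, 20), (22, 7, 9, 7, n, 38), (22, 7, 9, 7, p, 18), (22, 7, 9, 7, r, 17), (22, 7, 9, 7, z, 13), (22, 7, 9, 7, z, 6)}.
Keep only column(s) B, G (10 duplicate(s) eliminated): {(24, 22), (30, 15), (7, 22)}

{(24, 22), (30, 15), (7, 22)}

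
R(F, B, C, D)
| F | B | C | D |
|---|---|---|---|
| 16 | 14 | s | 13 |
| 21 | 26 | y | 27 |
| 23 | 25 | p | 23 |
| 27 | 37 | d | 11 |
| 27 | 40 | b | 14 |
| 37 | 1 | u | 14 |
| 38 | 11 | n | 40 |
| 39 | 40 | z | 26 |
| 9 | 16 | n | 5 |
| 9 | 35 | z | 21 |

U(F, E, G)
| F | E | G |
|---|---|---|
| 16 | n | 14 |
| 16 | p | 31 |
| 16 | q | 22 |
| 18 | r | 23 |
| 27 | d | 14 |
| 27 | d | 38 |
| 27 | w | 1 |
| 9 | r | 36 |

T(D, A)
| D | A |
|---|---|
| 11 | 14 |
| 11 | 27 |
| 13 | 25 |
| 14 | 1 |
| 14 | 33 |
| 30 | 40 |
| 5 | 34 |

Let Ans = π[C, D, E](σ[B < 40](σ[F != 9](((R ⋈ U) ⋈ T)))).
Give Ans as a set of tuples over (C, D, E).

Natural join on F: {(16, 14, s, 13, n, 14), (16, 14, s, 13, p, 31), (16, 14, s, 13, q, 22), (27, 37, d, 11, d, 14), (27, 37, d, 11, d, 38), (27, 37, d, 11, w, 1), (27, 40, b, 14, d, 14), (27, 40, b, 14, d, 38), (27, 40, b, 14, w, 1), (9, 16, n, 5, r, 36), (9, 35, z, 21, r, 36)}
Natural join on D: {(16, 14, s, 13, n, 14, 25), (16, 14, s, 13, p, 31, 25), (16, 14, s, 13, q, 22, 25), (27, 37, d, 11, d, 14, 14), (27, 37, d, 11, d, 14, 27), (27, 37, d, 11, d, 38, 14), (27, 37, d, 11, d, 38, 27), (27, 37, d, 11, w, 1, 14), (27, 37, d, 11, w, 1, 27), (27, 40, b, 14, d, 14, 1), (27, 40, b, 14, d, 14, 33), (27, 40, b, 14, d, 38, 1), (27, 40, b, 14, d, 38, 33), (27, 40, b, 14, w, 1, 1), (27, 40, b, 14, w, 1, 33), (9, 16, n, 5, r, 36, 34)}
Filtering on F != 9 leaves {(16, 14, s, 13, n, 14, 25), (16, 14, s, 13, p, 31, 25), (16, 14, s, 13, q, 22, 25), (27, 37, d, 11, d, 14, 14), (27, 37, d, 11, d, 14, 27), (27, 37, d, 11, d, 38, 14), (27, 37, d, 11, d, 38, 27), (27, 37, d, 11, w, 1, 14), (27, 37, d, 11, w, 1, 27), (27, 40, b, 14, d, 14, 1), (27, 40, b, 14, d, 14, 33), (27, 40, b, 14, d, 38, 1), (27, 40, b, 14, d, 38, 33), (27, 40, b, 14, w, 1, 1), (27, 40, b, 14, w, 1, 33)}.
Filtering on B < 40 leaves {(16, 14, s, 13, n, 14, 25), (16, 14, s, 13, p, 31, 25), (16, 14, s, 13, q, 22, 25), (27, 37, d, 11, d, 14, 14), (27, 37, d, 11, d, 14, 27), (27, 37, d, 11, d, 38, 14), (27, 37, d, 11, d, 38, 27), (27, 37, d, 11, w, 1, 14), (27, 37, d, 11, w, 1, 27)}.
π[C, D, E]: project onto (C, D, E) (4 duplicate(s) eliminated) → {(d, 11, d), (d, 11, w), (s, 13, n), (s, 13, p), (s, 13, q)}

{(d, 11, d), (d, 11, w), (s, 13, n), (s, 13, p), (s, 13, q)}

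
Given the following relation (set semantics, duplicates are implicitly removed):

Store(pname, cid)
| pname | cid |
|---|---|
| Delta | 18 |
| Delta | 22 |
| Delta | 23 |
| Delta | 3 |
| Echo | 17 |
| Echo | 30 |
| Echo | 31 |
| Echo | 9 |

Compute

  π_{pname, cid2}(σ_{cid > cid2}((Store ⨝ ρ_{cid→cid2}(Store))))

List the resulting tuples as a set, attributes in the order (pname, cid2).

{(Delta, 18), (Delta, 22), (Delta, 3), (Echo, 17), (Echo, 30), (Echo, 9)}

ρ[cid→cid2]: schema becomes (pname, cid2); tuples unchanged.
Natural join on pname: {(Delta, 18, 18), (Delta, 18, 22), (Delta, 18, 23), (Delta, 18, 3), (Delta, 22, 18), (Delta, 22, 22), (Delta, 22, 23), (Delta, 22, 3), (Delta, 23, 18), (Delta, 23, 22), (Delta, 23, 23), (Delta, 23, 3), (Delta, 3, 18), (Delta, 3, 22), (Delta, 3, 23), (Delta, 3, 3), (Echo, 17, 17), (Echo, 17, 30), (Echo, 17, 31), (Echo, 17, 9), (Echo, 30, 17), (Echo, 30, 30), (Echo, 30, 31), (Echo, 30, 9), (Echo, 31, 17), (Echo, 31, 30), (Echo, 31, 31), (Echo, 31, 9), (Echo, 9, 17), (Echo, 9, 30), (Echo, 9, 31), (Echo, 9, 9)}
σ[cid > cid2]: keep tuples satisfying cid > cid2 → {(Delta, 18, 3), (Delta, 22, 18), (Delta, 22, 3), (Delta, 23, 18), (Delta, 23, 22), (Delta, 23, 3), (Echo, 17, 9), (Echo, 30, 17), (Echo, 30, 9), (Echo, 31, 17), (Echo, 31, 30), (Echo, 31, 9)}
Projecting to pname, cid2 (6 duplicate(s) eliminated): {(Delta, 18), (Delta, 22), (Delta, 3), (Echo, 17), (Echo, 30), (Echo, 9)}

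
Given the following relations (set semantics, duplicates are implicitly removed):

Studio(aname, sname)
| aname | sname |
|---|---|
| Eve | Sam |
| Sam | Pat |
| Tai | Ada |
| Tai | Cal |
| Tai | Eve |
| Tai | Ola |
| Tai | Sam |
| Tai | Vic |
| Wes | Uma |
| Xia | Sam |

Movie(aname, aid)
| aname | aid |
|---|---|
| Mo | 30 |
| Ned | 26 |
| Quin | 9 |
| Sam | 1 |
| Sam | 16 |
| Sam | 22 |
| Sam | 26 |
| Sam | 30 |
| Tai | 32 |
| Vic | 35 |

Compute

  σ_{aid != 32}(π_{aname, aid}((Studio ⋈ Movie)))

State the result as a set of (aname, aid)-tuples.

{(Sam, 1), (Sam, 16), (Sam, 22), (Sam, 26), (Sam, 30)}

Natural join on aname: {(Sam, Pat, 1), (Sam, Pat, 16), (Sam, Pat, 22), (Sam, Pat, 26), (Sam, Pat, 30), (Tai, Ada, 32), (Tai, Cal, 32), (Tai, Eve, 32), (Tai, Ola, 32), (Tai, Sam, 32), (Tai, Vic, 32)}
Projecting to aname, aid (5 duplicate(s) eliminated): {(Sam, 1), (Sam, 16), (Sam, 22), (Sam, 26), (Sam, 30), (Tai, 32)}
Selection aid != 32: {(Sam, 1), (Sam, 16), (Sam, 22), (Sam, 26), (Sam, 30)}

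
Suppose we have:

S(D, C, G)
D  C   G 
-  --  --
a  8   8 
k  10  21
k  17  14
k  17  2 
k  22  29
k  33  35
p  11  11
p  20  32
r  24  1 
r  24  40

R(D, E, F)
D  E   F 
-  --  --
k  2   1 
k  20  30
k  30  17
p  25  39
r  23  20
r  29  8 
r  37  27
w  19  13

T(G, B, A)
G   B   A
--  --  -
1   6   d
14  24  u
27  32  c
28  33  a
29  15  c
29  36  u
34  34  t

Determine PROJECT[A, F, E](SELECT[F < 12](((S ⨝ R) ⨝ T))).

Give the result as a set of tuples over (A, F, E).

{(c, 1, 2), (d, 8, 29), (u, 1, 2)}

S ⋈ R (natural join on D): {(k, 10, 21, 2, 1), (k, 10, 21, 20, 30), (k, 10, 21, 30, 17), (k, 17, 14, 2, 1), (k, 17, 14, 20, 30), (k, 17, 14, 30, 17), (k, 17, 2, 2, 1), (k, 17, 2, 20, 30), (k, 17, 2, 30, 17), (k, 22, 29, 2, 1), (k, 22, 29, 20, 30), (k, 22, 29, 30, 17), (k, 33, 35, 2, 1), (k, 33, 35, 20, 30), (k, 33, 35, 30, 17), (p, 11, 11, 25, 39), (p, 20, 32, 25, 39), (r, 24, 1, 23, 20), (r, 24, 1, 29, 8), (r, 24, 1, 37, 27), (r, 24, 40, 23, 20), (r, 24, 40, 29, 8), (r, 24, 40, 37, 27)}
(S ⨝ R) ⋈ T (natural join on G): {(k, 17, 14, 2, 1, 24, u), (k, 17, 14, 20, 30, 24, u), (k, 17, 14, 30, 17, 24, u), (k, 22, 29, 2, 1, 15, c), (k, 22, 29, 2, 1, 36, u), (k, 22, 29, 20, 30, 15, c), (k, 22, 29, 20, 30, 36, u), (k, 22, 29, 30, 17, 15, c), (k, 22, 29, 30, 17, 36, u), (r, 24, 1, 23, 20, 6, d), (r, 24, 1, 29, 8, 6, d), (r, 24, 1, 37, 27, 6, d)}
Apply σ_{F < 12}; surviving tuples: {(k, 17, 14, 2, 1, 24, u), (k, 22, 29, 2, 1, 15, c), (k, 22, 29, 2, 1, 36, u), (r, 24, 1, 29, 8, 6, d)}
Keep only column(s) A, F, E (1 duplicate(s) eliminated): {(c, 1, 2), (d, 8, 29), (u, 1, 2)}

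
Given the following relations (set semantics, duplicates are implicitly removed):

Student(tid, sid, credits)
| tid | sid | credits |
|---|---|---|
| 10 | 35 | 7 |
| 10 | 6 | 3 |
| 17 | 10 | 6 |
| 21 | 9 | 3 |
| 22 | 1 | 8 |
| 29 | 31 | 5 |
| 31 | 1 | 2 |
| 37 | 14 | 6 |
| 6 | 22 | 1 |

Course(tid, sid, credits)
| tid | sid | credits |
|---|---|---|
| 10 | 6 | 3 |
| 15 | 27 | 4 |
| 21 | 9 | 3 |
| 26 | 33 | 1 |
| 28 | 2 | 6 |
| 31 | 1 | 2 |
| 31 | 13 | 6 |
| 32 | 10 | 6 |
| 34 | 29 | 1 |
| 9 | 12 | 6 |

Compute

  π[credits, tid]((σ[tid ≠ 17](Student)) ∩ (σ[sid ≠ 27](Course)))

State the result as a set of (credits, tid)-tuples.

Filtering on tid ≠ 17 leaves {(10, 35, 7), (10, 6, 3), (21, 9, 3), (22, 1, 8), (29, 31, 5), (31, 1, 2), (37, 14, 6), (6, 22, 1)}.
Filtering on sid ≠ 27 leaves {(10, 6, 3), (21, 9, 3), (26, 33, 1), (28, 2, 6), (31, 1, 2), (31, 13, 6), (32, 10, 6), (34, 29, 1), (9, 12, 6)}.
Intersection: {(10, 35, 7), (10, 6, 3), (21, 9, 3), (22, 1, 8), (29, 31, 5), (31, 1, 2), (37, 14, 6), (6, 22, 1)} with {(10, 6, 3), (21, 9, 3), (26, 33, 1), (28, 2, 6), (31, 1, 2), (31, 13, 6), (32, 10, 6), (34, 29, 1), (9, 12, 6)} → {(10, 6, 3), (21, 9, 3), (31, 1, 2)}
π_{credits, tid} gives {(2, 31), (3, 10), (3, 21)}.

{(2, 31), (3, 10), (3, 21)}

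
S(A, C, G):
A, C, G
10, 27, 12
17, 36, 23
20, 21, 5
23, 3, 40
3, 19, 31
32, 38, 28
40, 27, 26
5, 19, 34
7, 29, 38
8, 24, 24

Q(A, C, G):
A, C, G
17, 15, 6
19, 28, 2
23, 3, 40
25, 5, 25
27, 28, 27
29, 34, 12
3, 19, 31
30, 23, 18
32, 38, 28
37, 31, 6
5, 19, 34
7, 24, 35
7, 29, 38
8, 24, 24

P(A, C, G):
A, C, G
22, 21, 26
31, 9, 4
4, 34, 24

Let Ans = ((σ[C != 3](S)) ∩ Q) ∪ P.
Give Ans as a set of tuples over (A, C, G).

σ[C != 3]: keep tuples satisfying C != 3 → {(10, 27, 12), (17, 36, 23), (20, 21, 5), (3, 19, 31), (32, 38, 28), (40, 27, 26), (5, 19, 34), (7, 29, 38), (8, 24, 24)}
Intersection: {(10, 27, 12), (17, 36, 23), (20, 21, 5), (3, 19, 31), (32, 38, 28), (40, 27, 26), (5, 19, 34), (7, 29, 38), (8, 24, 24)} with {(17, 15, 6), (19, 28, 2), (23, 3, 40), (25, 5, 25), (27, 28, 27), (29, 34, 12), (3, 19, 31), (30, 23, 18), (32, 38, 28), (37, 31, 6), (5, 19, 34), (7, 24, 35), (7, 29, 38), (8, 24, 24)} → {(3, 19, 31), (32, 38, 28), (5, 19, 34), (7, 29, 38), (8, 24, 24)}
Union: {(3, 19, 31), (32, 38, 28), (5, 19, 34), (7, 29, 38), (8, 24, 24)} with {(22, 21, 26), (31, 9, 4), (4, 34, 24)} → {(22, 21, 26), (3, 19, 31), (31, 9, 4), (32, 38, 28), (4, 34, 24), (5, 19, 34), (7, 29, 38), (8, 24, 24)}

{(22, 21, 26), (3, 19, 31), (31, 9, 4), (32, 38, 28), (4, 34, 24), (5, 19, 34), (7, 29, 38), (8, 24, 24)}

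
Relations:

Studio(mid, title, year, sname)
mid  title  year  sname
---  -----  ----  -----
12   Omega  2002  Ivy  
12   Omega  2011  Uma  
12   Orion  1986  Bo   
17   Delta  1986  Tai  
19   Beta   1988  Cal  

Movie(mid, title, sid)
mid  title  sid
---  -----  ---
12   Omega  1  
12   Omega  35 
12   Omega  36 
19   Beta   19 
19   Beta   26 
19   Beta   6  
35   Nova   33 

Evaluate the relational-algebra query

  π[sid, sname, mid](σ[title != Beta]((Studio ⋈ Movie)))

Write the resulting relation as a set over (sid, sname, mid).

{(1, Ivy, 12), (1, Uma, 12), (35, Ivy, 12), (35, Uma, 12), (36, Ivy, 12), (36, Uma, 12)}

Studio ⋈ Movie (natural join on mid, title): {(12, Omega, 2002, Ivy, 1), (12, Omega, 2002, Ivy, 35), (12, Omega, 2002, Ivy, 36), (12, Omega, 2011, Uma, 1), (12, Omega, 2011, Uma, 35), (12, Omega, 2011, Uma, 36), (19, Beta, 1988, Cal, 19), (19, Beta, 1988, Cal, 26), (19, Beta, 1988, Cal, 6)}
Filtering on title != Beta leaves {(12, Omega, 2002, Ivy, 1), (12, Omega, 2002, Ivy, 35), (12, Omega, 2002, Ivy, 36), (12, Omega, 2011, Uma, 1), (12, Omega, 2011, Uma, 35), (12, Omega, 2011, Uma, 36)}.
π_{sid, sname, mid} gives {(1, Ivy, 12), (1, Uma, 12), (35, Ivy, 12), (35, Uma, 12), (36, Ivy, 12), (36, Uma, 12)}.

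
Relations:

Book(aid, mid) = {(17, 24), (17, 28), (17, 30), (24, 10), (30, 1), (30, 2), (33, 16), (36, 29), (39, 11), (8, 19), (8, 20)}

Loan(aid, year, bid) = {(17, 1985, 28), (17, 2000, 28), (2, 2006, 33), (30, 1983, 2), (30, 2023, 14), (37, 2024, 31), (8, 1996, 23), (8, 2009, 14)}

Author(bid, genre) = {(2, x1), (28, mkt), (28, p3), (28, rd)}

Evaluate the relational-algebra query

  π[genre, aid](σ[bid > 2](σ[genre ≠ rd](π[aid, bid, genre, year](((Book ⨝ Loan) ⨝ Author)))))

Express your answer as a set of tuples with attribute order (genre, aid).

{(mkt, 17), (p3, 17)}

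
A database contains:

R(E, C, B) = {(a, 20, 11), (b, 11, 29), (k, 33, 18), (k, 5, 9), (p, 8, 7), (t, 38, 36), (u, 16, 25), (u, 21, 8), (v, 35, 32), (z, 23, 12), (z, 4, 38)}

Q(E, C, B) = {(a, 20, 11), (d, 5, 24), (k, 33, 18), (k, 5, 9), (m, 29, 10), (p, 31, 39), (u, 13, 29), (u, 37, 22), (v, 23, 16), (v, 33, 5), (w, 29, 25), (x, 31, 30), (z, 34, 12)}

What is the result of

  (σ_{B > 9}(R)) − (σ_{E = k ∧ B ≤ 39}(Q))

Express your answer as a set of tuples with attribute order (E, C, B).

{(a, 20, 11), (b, 11, 29), (t, 38, 36), (u, 16, 25), (v, 35, 32), (z, 23, 12), (z, 4, 38)}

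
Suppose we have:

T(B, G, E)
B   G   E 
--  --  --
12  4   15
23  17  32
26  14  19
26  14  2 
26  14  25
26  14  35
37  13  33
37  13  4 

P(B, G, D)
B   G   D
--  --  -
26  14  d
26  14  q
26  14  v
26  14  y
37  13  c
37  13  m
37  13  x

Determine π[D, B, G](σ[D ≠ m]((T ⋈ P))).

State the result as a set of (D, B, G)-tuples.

{(c, 37, 13), (d, 26, 14), (q, 26, 14), (v, 26, 14), (x, 37, 13), (y, 26, 14)}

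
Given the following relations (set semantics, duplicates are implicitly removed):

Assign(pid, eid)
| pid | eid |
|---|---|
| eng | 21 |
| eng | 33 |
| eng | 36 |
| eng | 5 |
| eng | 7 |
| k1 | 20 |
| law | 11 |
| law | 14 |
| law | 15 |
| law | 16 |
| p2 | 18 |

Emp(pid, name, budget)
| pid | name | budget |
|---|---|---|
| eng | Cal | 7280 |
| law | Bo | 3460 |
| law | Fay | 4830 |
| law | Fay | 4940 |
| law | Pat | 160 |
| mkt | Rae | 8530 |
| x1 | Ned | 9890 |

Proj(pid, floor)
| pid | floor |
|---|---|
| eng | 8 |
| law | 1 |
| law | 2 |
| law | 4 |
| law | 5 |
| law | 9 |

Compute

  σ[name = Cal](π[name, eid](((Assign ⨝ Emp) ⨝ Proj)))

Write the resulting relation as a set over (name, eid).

Assign ⋈ Emp (natural join on pid): {(eng, 21, Cal, 7280), (eng, 33, Cal, 7280), (eng, 36, Cal, 7280), (eng, 5, Cal, 7280), (eng, 7, Cal, 7280), (law, 11, Bo, 3460), (law, 11, Fay, 4830), (law, 11, Fay, 4940), (law, 11, Pat, 160), (law, 14, Bo, 3460), (law, 14, Fay, 4830), (law, 14, Fay, 4940), (law, 14, Pat, 160), (law, 15, Bo, 3460), (law, 15, Fay, 4830), (law, 15, Fay, 4940), (law, 15, Pat, 160), (law, 16, Bo, 3460), (law, 16, Fay, 4830), (law, 16, Fay, 4940), (law, 16, Pat, 160)}
(Assign ⨝ Emp) ⋈ Proj (natural join on pid): {(eng, 21, Cal, 7280, 8), (eng, 33, Cal, 7280, 8), (eng, 36, Cal, 7280, 8), (eng, 5, Cal, 7280, 8), (eng, 7, Cal, 7280, 8), (law, 11, Bo, 3460, 1), (law, 11, Bo, 3460, 2), (law, 11, Bo, 3460, 4), (law, 11, Bo, 3460, 5), (law, 11, Bo, 3460, 9), (law, 11, Fay, 4830, 1), (law, 11, Fay, 4830, 2), (law, 11, Fay, 4830, 4), (law, 11, Fay, 4830, 5), (law, 11, Fay, 4830, 9), (law, 11, Fay, 4940, 1), (law, 11, Fay, 4940, 2), (law, 11, Fay, 4940, 4), (law, 11, Fay, 4940, 5), (law, 11, Fay, 4940, 9), (law, 11, Pat, 160, 1), (law, 11, Pat, 160, 2), (law, 11, Pat, 160, 4), (law, 11, Pat, 160, 5), (law, 11, Pat, 160, 9), (law, 14, Bo, 3460, 1), (law, 14, Bo, 3460, 2), (law, 14, Bo, 3460, 4), (law, 14, Bo, 3460, 5), (law, 14, Bo, 3460, 9), (law, 14, Fay, 4830, 1), (law, 14, Fay, 4830, 2), (law, 14, Fay, 4830, 4), (law, 14, Fay, 4830, 5), (law, 14, Fay, 4830, 9), (law, 14, Fay, 4940, 1), (law, 14, Fay, 4940, 2), (law, 14, Fay, 4940, 4), (law, 14, Fay, 4940, 5), (law, 14, Fay, 4940, 9), (law, 14, Pat, 160, 1), (law, 14, Pat, 160, 2), (law, 14, Pat, 160, 4), (law, 14, Pat, 160, 5), (law, 14, Pat, 160, 9), (law, 15, Bo, 3460, 1), (law, 15, Bo, 3460, 2), (law, 15, Bo, 3460, 4), (law, 15, Bo, 3460, 5), (law, 15, Bo, 3460, 9), (law, 15, Fay, 4830, 1), (law, 15, Fay, 4830, 2), (law, 15, Fay, 4830, 4), (law, 15, Fay, 4830, 5), (law, 15, Fay, 4830, 9), (law, 15, Fay, 4940, 1), (law, 15, Fay, 4940, 2), (law, 15, Fay, 4940, 4), (law, 15, Fay, 4940, 5), (law, 15, Fay, 4940, 9), (law, 15, Pat, 160, 1), (law, 15, Pat, 160, 2), (law, 15, Pat, 160, 4), (law, 15, Pat, 160, 5), (law, 15, Pat, 160, 9), (law, 16, Bo, 3460, 1), (law, 16, Bo, 3460, 2), (law, 16, Bo, 3460, 4), (law, 16, Bo, 3460, 5), (law, 16, Bo, 3460, 9), (law, 16, Fay, 4830, 1), (law, 16, Fay, 4830, 2), (law, 16, Fay, 4830, 4), (law, 16, Fay, 4830, 5), (law, 16, Fay, 4830, 9), (law, 16, Fay, 4940, 1), (law, 16, Fay, 4940, 2), (law, 16, Fay, 4940, 4), (law, 16, Fay, 4940, 5), (law, 16, Fay, 4940, 9), (law, 16, Pat, 160, 1), (law, 16, Pat, 160, 2), (law, 16, Pat, 160, 4), (law, 16, Pat, 160, 5), (law, 16, Pat, 160, 9)}
Projecting to name, eid (68 duplicate(s) eliminated): {(Bo, 11), (Bo, 14), (Bo, 15), (Bo, 16), (Cal, 21), (Cal, 33), (Cal, 36), (Cal, 5), (Cal, 7), (Fay, 11), (Fay, 14), (Fay, 15), (Fay, 16), (Pat, 11), (Pat, 14), (Pat, 15), (Pat, 16)}
Filtering on name = Cal leaves {(Cal, 21), (Cal, 33), (Cal, 36), (Cal, 5), (Cal, 7)}.

{(Cal, 21), (Cal, 33), (Cal, 36), (Cal, 5), (Cal, 7)}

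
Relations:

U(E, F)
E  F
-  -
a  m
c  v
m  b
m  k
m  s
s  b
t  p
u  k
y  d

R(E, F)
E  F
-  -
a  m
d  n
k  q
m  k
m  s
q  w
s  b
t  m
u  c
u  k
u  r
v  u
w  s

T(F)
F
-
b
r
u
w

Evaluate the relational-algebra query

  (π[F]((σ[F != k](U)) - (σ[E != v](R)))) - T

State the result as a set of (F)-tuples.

{d, p, v}

σ[F != k]: keep tuples satisfying F != k → {(a, m), (c, v), (m, b), (m, s), (s, b), (t, p), (y, d)}
σ[E != v]: keep tuples satisfying E != v → {(a, m), (d, n), (k, q), (m, k), (m, s), (q, w), (s, b), (t, m), (u, c), (u, k), (u, r), (w, s)}
Set difference of the two operands is {(c, v), (m, b), (t, p), (y, d)}.
π_{F} gives {b, d, p, v}.
Set difference of the two operands is {d, p, v}.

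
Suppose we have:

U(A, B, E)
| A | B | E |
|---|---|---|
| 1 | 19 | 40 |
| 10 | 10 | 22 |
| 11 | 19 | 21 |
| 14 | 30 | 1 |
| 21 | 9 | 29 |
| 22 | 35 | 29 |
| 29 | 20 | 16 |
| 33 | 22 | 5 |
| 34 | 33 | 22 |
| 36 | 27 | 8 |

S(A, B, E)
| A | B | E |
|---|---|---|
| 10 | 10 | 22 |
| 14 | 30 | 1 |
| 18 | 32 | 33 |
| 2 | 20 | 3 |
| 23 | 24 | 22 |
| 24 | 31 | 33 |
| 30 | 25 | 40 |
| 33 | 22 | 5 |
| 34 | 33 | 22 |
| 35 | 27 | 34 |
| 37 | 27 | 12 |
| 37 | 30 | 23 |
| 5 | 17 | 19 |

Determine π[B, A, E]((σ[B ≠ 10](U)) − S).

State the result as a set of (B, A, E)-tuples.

Filtering on B ≠ 10 leaves {(1, 19, 40), (11, 19, 21), (14, 30, 1), (21, 9, 29), (22, 35, 29), (29, 20, 16), (33, 22, 5), (34, 33, 22), (36, 27, 8)}.
Difference: {(1, 19, 40), (11, 19, 21), (14, 30, 1), (21, 9, 29), (22, 35, 29), (29, 20, 16), (33, 22, 5), (34, 33, 22), (36, 27, 8)} with {(10, 10, 22), (14, 30, 1), (18, 32, 33), (2, 20, 3), (23, 24, 22), (24, 31, 33), (30, 25, 40), (33, 22, 5), (34, 33, 22), (35, 27, 34), (37, 27, 12), (37, 30, 23), (5, 17, 19)} → {(1, 19, 40), (11, 19, 21), (21, 9, 29), (22, 35, 29), (29, 20, 16), (36, 27, 8)}
Projecting to B, A, E: {(19, 1, 40), (19, 11, 21), (20, 29, 16), (27, 36, 8), (35, 22, 29), (9, 21, 29)}

{(19, 1, 40), (19, 11, 21), (20, 29, 16), (27, 36, 8), (35, 22, 29), (9, 21, 29)}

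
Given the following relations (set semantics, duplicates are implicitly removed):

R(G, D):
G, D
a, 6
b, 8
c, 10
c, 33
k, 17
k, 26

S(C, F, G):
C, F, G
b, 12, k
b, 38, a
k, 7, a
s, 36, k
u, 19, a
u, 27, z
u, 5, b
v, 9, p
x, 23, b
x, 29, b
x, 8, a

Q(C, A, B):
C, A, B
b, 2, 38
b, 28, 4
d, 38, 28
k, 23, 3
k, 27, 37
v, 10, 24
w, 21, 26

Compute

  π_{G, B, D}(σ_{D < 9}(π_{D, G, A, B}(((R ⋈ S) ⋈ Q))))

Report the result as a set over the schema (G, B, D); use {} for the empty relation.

Natural join on G: {(a, 6, b, 38), (a, 6, k, 7), (a, 6, u, 19), (a, 6, x, 8), (b, 8, u, 5), (b, 8, x, 23), (b, 8, x, 29), (k, 17, b, 12), (k, 17, s, 36), (k, 26, b, 12), (k, 26, s, 36)}
Natural join on C: {(a, 6, b, 38, 2, 38), (a, 6, b, 38, 28, 4), (a, 6, k, 7, 23, 3), (a, 6, k, 7, 27, 37), (k, 17, b, 12, 2, 38), (k, 17, b, 12, 28, 4), (k, 26, b, 12, 2, 38), (k, 26, b, 12, 28, 4)}
Keep only column(s) D, G, A, B: {(17, k, 2, 38), (17, k, 28, 4), (26, k, 2, 38), (26, k, 28, 4), (6, a, 2, 38), (6, a, 23, 3), (6, a, 27, 37), (6, a, 28, 4)}
Apply σ_{D < 9}; surviving tuples: {(6, a, 2, 38), (6, a, 23, 3), (6, a, 27, 37), (6, a, 28, 4)}
Keep only column(s) G, B, D: {(a, 3, 6), (a, 37, 6), (a, 38, 6), (a, 4, 6)}

{(a, 3, 6), (a, 37, 6), (a, 38, 6), (a, 4, 6)}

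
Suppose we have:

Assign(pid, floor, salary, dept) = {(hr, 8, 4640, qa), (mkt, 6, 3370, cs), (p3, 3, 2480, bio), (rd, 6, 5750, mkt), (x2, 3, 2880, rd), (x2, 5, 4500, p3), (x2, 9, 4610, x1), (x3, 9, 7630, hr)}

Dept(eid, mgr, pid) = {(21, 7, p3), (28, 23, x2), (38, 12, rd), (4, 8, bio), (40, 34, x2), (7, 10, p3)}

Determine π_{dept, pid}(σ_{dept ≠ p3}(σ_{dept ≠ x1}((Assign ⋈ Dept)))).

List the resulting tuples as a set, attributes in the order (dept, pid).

Natural join on pid: {(p3, 3, 2480, bio, 21, 7), (p3, 3, 2480, bio, 7, 10), (rd, 6, 5750, mkt, 38, 12), (x2, 3, 2880, rd, 28, 23), (x2, 3, 2880, rd, 40, 34), (x2, 5, 4500, p3, 28, 23), (x2, 5, 4500, p3, 40, 34), (x2, 9, 4610, x1, 28, 23), (x2, 9, 4610, x1, 40, 34)}
Selection dept ≠ x1: {(p3, 3, 2480, bio, 21, 7), (p3, 3, 2480, bio, 7, 10), (rd, 6, 5750, mkt, 38, 12), (x2, 3, 2880, rd, 28, 23), (x2, 3, 2880, rd, 40, 34), (x2, 5, 4500, p3, 28, 23), (x2, 5, 4500, p3, 40, 34)}
Selection dept ≠ p3: {(p3, 3, 2480, bio, 21, 7), (p3, 3, 2480, bio, 7, 10), (rd, 6, 5750, mkt, 38, 12), (x2, 3, 2880, rd, 28, 23), (x2, 3, 2880, rd, 40, 34)}
π[dept, pid]: project onto (dept, pid) (2 duplicate(s) eliminated) → {(bio, p3), (mkt, rd), (rd, x2)}

{(bio, p3), (mkt, rd), (rd, x2)}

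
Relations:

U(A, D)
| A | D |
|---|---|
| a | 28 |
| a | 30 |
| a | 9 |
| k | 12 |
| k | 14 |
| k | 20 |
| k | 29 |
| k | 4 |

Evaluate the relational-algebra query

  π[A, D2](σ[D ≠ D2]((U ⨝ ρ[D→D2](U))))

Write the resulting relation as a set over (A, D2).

{(a, 28), (a, 30), (a, 9), (k, 12), (k, 14), (k, 20), (k, 29), (k, 4)}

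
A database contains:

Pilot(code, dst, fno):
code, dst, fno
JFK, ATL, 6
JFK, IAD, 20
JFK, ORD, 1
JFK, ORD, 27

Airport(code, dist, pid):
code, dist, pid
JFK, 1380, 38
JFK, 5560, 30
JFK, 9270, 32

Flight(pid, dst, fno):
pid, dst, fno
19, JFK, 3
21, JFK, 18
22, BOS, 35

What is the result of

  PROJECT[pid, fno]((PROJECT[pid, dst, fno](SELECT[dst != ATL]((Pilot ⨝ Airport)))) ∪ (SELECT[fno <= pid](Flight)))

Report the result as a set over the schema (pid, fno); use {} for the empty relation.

{(19, 3), (21, 18), (30, 1), (30, 20), (30, 27), (32, 1), (32, 20), (32, 27), (38, 1), (38, 20), (38, 27)}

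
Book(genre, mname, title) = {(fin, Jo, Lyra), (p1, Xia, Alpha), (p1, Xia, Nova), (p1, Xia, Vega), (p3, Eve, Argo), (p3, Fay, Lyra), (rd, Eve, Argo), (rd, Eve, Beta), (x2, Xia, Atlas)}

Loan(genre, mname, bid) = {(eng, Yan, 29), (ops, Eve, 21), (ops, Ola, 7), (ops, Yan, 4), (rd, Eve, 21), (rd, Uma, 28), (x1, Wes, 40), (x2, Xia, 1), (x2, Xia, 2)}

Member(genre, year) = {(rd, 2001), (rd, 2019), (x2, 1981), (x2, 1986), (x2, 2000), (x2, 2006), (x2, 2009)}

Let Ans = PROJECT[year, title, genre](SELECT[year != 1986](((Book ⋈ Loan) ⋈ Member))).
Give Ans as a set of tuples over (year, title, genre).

Joining Book and Loan on genre, mname yields {(rd, Eve, Argo, 21), (rd, Eve, Beta, 21), (x2, Xia, Atlas, 1), (x2, Xia, Atlas, 2)}.
Joining (Book ⋈ Loan) and Member on genre yields {(rd, Eve, Argo, 21, 2001), (rd, Eve, Argo, 21, 2019), (rd, Eve, Beta, 21, 2001), (rd, Eve, Beta, 21, 2019), (x2, Xia, Atlas, 1, 1981), (x2, Xia, Atlas, 1, 1986), (x2, Xia, Atlas, 1, 2000), (x2, Xia, Atlas, 1, 2006), (x2, Xia, Atlas, 1, 2009), (x2, Xia, Atlas, 2, 1981), (x2, Xia, Atlas, 2, 1986), (x2, Xia, Atlas, 2, 2000), (x2, Xia, Atlas, 2, 2006), (x2, Xia, Atlas, 2, 2009)}.
σ[year != 1986]: keep tuples satisfying year != 1986 → {(rd, Eve, Argo, 21, 2001), (rd, Eve, Argo, 21, 2019), (rd, Eve, Beta, 21, 2001), (rd, Eve, Beta, 21, 2019), (x2, Xia, Atlas, 1, 1981), (x2, Xia, Atlas, 1, 2000), (x2, Xia, Atlas, 1, 2006), (x2, Xia, Atlas, 1, 2009), (x2, Xia, Atlas, 2, 1981), (x2, Xia, Atlas, 2, 2000), (x2, Xia, Atlas, 2, 2006), (x2, Xia, Atlas, 2, 2009)}
Projecting to year, title, genre (4 duplicate(s) eliminated): {(1981, Atlas, x2), (2000, Atlas, x2), (2001, Argo, rd), (2001, Beta, rd), (2006, Atlas, x2), (2009, Atlas, x2), (2019, Argo, rd), (2019, Beta, rd)}

{(1981, Atlas, x2), (2000, Atlas, x2), (2001, Argo, rd), (2001, Beta, rd), (2006, Atlas, x2), (2009, Atlas, x2), (2019, Argo, rd), (2019, Beta, rd)}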